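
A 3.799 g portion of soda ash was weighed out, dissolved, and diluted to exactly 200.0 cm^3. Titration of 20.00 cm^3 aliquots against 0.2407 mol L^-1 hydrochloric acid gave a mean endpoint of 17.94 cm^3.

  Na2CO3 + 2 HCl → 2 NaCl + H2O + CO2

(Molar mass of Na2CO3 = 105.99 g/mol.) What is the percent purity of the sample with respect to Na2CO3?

60.24 %

n(HCl) per titration = 0.01794 × 0.2407 = 4.318 × 10^-3 mol
From the 1:2 ratio, n(Na2CO3) in each aliquot = 1/2 × 4.318 × 10^-3 = 2.159 × 10^-3 mol
n(Na2CO3) in the whole flask = 2.159 × 10^-3 × 200.0/20.00 = 0.02159 mol
mass of Na2CO3 = 0.02159 × 105.99 = 2.288 g
% Na2CO3 = 2.288 / 3.799 × 100 = 60.24 %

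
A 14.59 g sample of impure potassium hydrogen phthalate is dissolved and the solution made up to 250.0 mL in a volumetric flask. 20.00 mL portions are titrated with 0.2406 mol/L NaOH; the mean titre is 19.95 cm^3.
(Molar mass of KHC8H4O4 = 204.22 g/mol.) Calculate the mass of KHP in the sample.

12.25 g

KHC8H4O4 + NaOH → KNaC8H4O4 + H2O
n(NaOH) per titration = 0.01995 × 0.2406 = 4.800 × 10^-3 mol
n(KHC8H4O4) in each aliquot = 4.800 × 10^-3 mol (1:1 ratio)
n(KHC8H4O4) in the whole flask = 4.800 × 10^-3 × 250.0/20.00 = 0.06000 mol
mass of KHC8H4O4 = 0.06000 × 204.22 = 12.25 g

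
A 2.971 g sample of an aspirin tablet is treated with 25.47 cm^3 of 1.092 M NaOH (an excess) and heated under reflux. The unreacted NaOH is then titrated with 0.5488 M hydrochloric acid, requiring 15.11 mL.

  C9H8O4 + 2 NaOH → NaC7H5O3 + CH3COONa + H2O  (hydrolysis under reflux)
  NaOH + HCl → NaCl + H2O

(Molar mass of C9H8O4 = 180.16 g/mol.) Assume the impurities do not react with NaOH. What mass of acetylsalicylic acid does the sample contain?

n(NaOH) added = 0.02547 × 1.092 = 0.02781 mol
n(HCl) used in back-titration = 0.01511 × 0.5488 = 8.292 × 10^-3 mol
n(NaOH) left over = 8.292 × 10^-3 mol (1:1 ratio)
n(NaOH) consumed by analyte = 0.02781 − 8.292 × 10^-3 = 0.01952 mol
From the 1:2 ratio, n(C9H8O4) = 1/2 × 0.01952 = 9.760 × 10^-3 mol
mass of C9H8O4 = 9.760 × 10^-3 × 180.16 = 1.758 g

1.758 g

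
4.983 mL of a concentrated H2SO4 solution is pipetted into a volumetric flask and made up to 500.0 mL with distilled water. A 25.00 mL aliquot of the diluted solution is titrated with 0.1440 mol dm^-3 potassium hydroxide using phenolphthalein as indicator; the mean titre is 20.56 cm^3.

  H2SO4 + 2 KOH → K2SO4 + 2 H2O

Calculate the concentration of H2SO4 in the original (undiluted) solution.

5.941 mol/L

n(KOH) = 0.02056 × 0.1440 = 2.961 × 10^-3 mol
From the 1:2 ratio, n(H2SO4) in the aliquot = 1/2 × 2.961 × 10^-3 = 1.480 × 10^-3 mol
[H2SO4]_dilute = 1.480 × 10^-3 / 0.02500 = 0.05921 mol/L
Dilution factor = 500.0 / 4.983 = 100.3
[H2SO4]_stock = 0.05921 × 100.3 = 5.941 mol/L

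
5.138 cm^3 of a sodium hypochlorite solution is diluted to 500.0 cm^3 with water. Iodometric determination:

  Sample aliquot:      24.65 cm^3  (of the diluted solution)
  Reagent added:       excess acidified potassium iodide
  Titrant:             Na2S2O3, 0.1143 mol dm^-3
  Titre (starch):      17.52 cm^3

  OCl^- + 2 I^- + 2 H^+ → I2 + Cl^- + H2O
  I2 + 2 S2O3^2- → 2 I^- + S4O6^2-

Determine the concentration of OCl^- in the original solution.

n(S2O3^2-) = 0.01752 × 0.1143 = 2.003 × 10^-3 mol
n(I2) = n(S2O3^2-)/2 = 1.001 × 10^-3 mol
n(OCl^-) in the aliquot = 1.001 × 10^-3 mol (1:1 ratio)
[OCl^-]_dilute = 1.001 × 10^-3 / 0.02465 = 0.04062 mol/L
[OCl^-]_original = 0.04062 × 500.0/5.138 = 3.953 mol/L

3.953 mol/L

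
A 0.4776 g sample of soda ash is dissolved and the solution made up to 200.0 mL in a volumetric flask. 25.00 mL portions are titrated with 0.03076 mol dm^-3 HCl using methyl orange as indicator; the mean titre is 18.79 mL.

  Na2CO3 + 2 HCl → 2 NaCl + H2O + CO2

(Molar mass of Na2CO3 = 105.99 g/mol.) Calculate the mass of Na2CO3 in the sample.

n(HCl) per titration = 0.01879 × 0.03076 = 5.780 × 10^-4 mol
From the 1:2 ratio, n(Na2CO3) in each aliquot = 1/2 × 5.780 × 10^-4 = 2.890 × 10^-4 mol
n(Na2CO3) in the whole flask = 2.890 × 10^-4 × 200.0/25.00 = 2.312 × 10^-3 mol
mass of Na2CO3 = 2.312 × 10^-3 × 105.99 = 0.2450 g

0.2450 g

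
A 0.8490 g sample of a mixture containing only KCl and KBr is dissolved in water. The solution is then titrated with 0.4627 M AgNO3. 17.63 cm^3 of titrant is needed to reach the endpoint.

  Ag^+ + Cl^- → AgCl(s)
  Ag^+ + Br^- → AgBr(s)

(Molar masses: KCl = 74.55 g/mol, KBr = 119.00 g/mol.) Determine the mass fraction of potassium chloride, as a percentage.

n(AgNO3) = 0.01763 × 0.4627 = 8.157 × 10^-3 mol
Let x = n(KCl), y = n(KBr).
Titrant: 1x + 1y = 8.157 × 10^-3;  mass: 74.55x + 119.00y = 0.8490
Solving, x = 2.739 × 10^-3 mol, y = 5.419 × 10^-3 mol
mass of KCl = 2.739 × 10^-3 × 74.55 = 0.2042 g
% KCl = 0.2042 / 0.8490 × 100 = 24.05 %

24.05 %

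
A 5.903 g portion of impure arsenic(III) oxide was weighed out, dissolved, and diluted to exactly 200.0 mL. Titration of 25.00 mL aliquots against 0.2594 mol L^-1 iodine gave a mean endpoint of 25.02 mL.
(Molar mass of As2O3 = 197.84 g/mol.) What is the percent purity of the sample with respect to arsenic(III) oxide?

As2O3 + 2 I2 + 2 H2O → As2O5 + 4 HI
n(I2) per titration = 0.02502 × 0.2594 = 6.490 × 10^-3 mol
From the 1:2 ratio, n(As2O3) in each aliquot = 1/2 × 6.490 × 10^-3 = 3.245 × 10^-3 mol
n(As2O3) in the whole flask = 3.245 × 10^-3 × 200.0/25.00 = 0.02596 mol
mass of As2O3 = 0.02596 × 197.84 = 5.136 g
% As2O3 = 5.136 / 5.903 × 100 = 87.01 %

87.01 %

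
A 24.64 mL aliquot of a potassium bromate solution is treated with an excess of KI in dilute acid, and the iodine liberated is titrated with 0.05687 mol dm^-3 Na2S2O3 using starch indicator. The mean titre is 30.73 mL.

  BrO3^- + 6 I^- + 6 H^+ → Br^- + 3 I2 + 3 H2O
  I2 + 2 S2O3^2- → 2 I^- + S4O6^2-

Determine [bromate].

0.01182 mol/L

n(S2O3^2-) = 0.03073 × 0.05687 = 1.748 × 10^-3 mol
n(I2) = n(S2O3^2-)/2 = 8.738 × 10^-4 mol
From the 1:3 ratio, n(BrO3^-) in the aliquot = 1/3 × 8.738 × 10^-4 = 2.913 × 10^-4 mol
[BrO3^-] = 2.913 × 10^-4 / 0.02464 = 0.01182 mol/L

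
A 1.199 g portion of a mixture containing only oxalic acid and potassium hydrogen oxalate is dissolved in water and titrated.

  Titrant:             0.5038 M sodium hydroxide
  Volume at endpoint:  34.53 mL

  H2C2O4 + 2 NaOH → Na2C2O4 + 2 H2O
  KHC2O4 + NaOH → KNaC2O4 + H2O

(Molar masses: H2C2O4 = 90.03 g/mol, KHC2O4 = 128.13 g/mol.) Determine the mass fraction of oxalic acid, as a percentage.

46.52 %

n(NaOH) = 0.03453 × 0.5038 = 0.01740 mol
Let x = n(H2C2O4), y = n(KHC2O4).
Titrant: 2x + 1y = 0.01740;  mass: 90.03x + 128.13y = 1.199
Solving, x = 6.196 × 10^-3 mol, y = 5.004 × 10^-3 mol
mass of H2C2O4 = 6.196 × 10^-3 × 90.03 = 0.5578 g
% H2C2O4 = 0.5578 / 1.199 × 100 = 46.52 %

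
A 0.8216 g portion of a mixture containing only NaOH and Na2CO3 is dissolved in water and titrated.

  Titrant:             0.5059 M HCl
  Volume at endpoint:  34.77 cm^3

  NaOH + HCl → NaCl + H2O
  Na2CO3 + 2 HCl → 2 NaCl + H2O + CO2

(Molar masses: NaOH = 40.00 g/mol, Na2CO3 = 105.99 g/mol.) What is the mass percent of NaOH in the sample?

n(HCl) = 0.03477 × 0.5059 = 0.01759 mol
Let x = n(NaOH), y = n(Na2CO3).
Titrant: 1x + 2y = 0.01759;  mass: 40.00x + 105.99y = 0.8216
Solving, x = 8.510 × 10^-3 mol, y = 4.540 × 10^-3 mol
mass of NaOH = 8.510 × 10^-3 × 40.00 = 0.3404 g
% NaOH = 0.3404 / 0.8216 × 100 = 41.43 %

41.43 %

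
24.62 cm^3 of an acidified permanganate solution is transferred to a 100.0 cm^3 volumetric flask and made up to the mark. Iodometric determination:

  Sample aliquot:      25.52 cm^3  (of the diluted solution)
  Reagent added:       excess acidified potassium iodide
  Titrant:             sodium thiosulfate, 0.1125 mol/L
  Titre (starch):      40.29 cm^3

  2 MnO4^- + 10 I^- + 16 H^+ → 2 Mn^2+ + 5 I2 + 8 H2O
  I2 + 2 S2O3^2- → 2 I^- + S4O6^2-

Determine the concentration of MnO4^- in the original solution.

0.1443 mol/L

n(S2O3^2-) = 0.04029 × 0.1125 = 4.533 × 10^-3 mol
n(I2) = n(S2O3^2-)/2 = 2.266 × 10^-3 mol
From the 2:5 ratio, n(MnO4^-) in the aliquot = 2/5 × 2.266 × 10^-3 = 9.065 × 10^-4 mol
[MnO4^-]_dilute = 9.065 × 10^-4 / 0.02552 = 0.03552 mol/L
[MnO4^-]_original = 0.03552 × 100.0/24.62 = 0.1443 mol/L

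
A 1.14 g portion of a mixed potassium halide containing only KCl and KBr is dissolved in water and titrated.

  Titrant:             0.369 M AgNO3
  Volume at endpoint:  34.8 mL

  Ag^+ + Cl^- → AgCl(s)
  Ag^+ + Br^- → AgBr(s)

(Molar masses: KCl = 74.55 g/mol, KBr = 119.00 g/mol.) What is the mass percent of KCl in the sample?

n(AgNO3) = 0.0348 × 0.369 = 0.0128 mol
Let x = n(KCl), y = n(KBr).
Titrant: 1x + 1y = 0.0128;  mass: 74.55x + 119.00y = 1.14
Solving, x = 8.73 × 10^-3 mol, y = 4.11 × 10^-3 mol
mass of KCl = 8.73 × 10^-3 × 74.55 = 0.651 g
% KCl = 0.651 / 1.14 × 100 = 57.1 %

57.1 %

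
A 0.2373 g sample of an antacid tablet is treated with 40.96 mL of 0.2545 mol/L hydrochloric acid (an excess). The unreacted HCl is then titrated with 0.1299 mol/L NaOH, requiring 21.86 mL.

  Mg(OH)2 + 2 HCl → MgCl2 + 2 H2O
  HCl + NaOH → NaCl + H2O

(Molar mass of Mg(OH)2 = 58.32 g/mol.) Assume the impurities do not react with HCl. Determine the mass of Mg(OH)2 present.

0.2212 g

n(HCl) added = 0.04096 × 0.2545 = 0.01042 mol
n(NaOH) used in back-titration = 0.02186 × 0.1299 = 2.840 × 10^-3 mol
n(HCl) left over = 2.840 × 10^-3 mol (1:1 ratio)
n(HCl) consumed by analyte = 0.01042 − 2.840 × 10^-3 = 7.585 × 10^-3 mol
From the 1:2 ratio, n(Mg(OH)2) = 1/2 × 7.585 × 10^-3 = 3.792 × 10^-3 mol
mass of Mg(OH)2 = 3.792 × 10^-3 × 58.32 = 0.2212 g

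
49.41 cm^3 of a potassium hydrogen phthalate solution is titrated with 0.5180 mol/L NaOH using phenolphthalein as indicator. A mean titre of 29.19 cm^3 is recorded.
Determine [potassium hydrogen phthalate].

0.3060 mol/L

KHC8H4O4 + NaOH → KNaC8H4O4 + H2O
n(NaOH) = 0.02919 L × 0.5180 mol/L = 0.01512 mol
n(KHC8H4O4) = 0.01512 mol (1:1 mole ratio)
[KHC8H4O4] = 0.01512 mol / 0.04941 L = 0.3060 mol/L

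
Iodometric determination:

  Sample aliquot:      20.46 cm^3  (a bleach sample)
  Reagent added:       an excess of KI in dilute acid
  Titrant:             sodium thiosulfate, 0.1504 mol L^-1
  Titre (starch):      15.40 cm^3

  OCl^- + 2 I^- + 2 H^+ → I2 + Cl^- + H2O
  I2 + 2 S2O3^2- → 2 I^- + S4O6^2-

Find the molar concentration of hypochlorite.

0.05660 mol/L

n(S2O3^2-) = 0.01540 × 0.1504 = 2.316 × 10^-3 mol
n(I2) = n(S2O3^2-)/2 = 1.158 × 10^-3 mol
n(OCl^-) in the aliquot = 1.158 × 10^-3 mol (1:1 ratio)
[OCl^-] = 1.158 × 10^-3 / 0.02046 = 0.05660 mol/L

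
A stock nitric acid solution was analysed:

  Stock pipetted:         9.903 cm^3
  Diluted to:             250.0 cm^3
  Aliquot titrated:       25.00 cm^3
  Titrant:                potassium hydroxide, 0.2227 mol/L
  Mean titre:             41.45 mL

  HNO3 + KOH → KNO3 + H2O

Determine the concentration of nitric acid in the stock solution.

n(KOH) = 0.04145 × 0.2227 = 9.231 × 10^-3 mol
n(HNO3) in the aliquot = 9.231 × 10^-3 mol (1:1 ratio)
[HNO3]_dilute = 9.231 × 10^-3 / 0.02500 = 0.3692 mol/L
Dilution factor = 250.0 / 9.903 = 25.24
[HNO3]_stock = 0.3692 × 25.24 = 9.321 mol/L

9.321 mol/L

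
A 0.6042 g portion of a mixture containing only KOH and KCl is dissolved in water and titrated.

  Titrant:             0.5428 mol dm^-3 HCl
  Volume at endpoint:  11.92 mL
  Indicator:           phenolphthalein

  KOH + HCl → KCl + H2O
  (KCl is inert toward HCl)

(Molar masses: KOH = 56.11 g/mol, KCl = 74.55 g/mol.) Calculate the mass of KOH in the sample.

n(HCl) = 0.01192 × 0.5428 = 6.470 × 10^-3 mol
Let x = n(KOH), y = n(KCl).
Titrant: 1x = 6.470 × 10^-3;  mass: 56.11x + 74.55y = 0.6042
Solving, x = 6.470 × 10^-3 mol, y = 3.235 × 10^-3 mol
mass of KOH = 6.470 × 10^-3 × 56.11 = 0.3630 g

0.3630 g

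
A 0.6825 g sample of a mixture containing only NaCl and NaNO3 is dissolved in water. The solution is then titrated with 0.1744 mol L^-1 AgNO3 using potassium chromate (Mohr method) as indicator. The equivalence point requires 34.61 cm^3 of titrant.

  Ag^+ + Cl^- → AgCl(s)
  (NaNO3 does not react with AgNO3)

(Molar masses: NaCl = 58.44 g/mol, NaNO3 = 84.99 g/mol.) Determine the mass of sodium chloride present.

0.3527 g

n(AgNO3) = 0.03461 × 0.1744 = 6.036 × 10^-3 mol
Let x = n(NaCl), y = n(NaNO3).
Titrant: 1x = 6.036 × 10^-3;  mass: 58.44x + 84.99y = 0.6825
Solving, x = 6.036 × 10^-3 mol, y = 3.880 × 10^-3 mol
mass of NaCl = 6.036 × 10^-3 × 58.44 = 0.3527 g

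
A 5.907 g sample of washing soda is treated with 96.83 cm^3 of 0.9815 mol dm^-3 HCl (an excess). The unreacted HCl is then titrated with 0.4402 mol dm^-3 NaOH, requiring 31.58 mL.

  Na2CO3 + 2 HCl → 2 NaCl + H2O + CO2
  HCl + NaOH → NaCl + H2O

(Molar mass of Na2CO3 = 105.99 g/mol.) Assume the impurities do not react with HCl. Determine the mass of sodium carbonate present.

4.300 g

n(HCl) added = 0.09683 × 0.9815 = 0.09504 mol
n(NaOH) used in back-titration = 0.03158 × 0.4402 = 0.01390 mol
n(HCl) left over = 0.01390 mol (1:1 ratio)
n(HCl) consumed by analyte = 0.09504 − 0.01390 = 0.08114 mol
From the 1:2 ratio, n(Na2CO3) = 1/2 × 0.08114 = 0.04057 mol
mass of Na2CO3 = 0.04057 × 105.99 = 4.300 g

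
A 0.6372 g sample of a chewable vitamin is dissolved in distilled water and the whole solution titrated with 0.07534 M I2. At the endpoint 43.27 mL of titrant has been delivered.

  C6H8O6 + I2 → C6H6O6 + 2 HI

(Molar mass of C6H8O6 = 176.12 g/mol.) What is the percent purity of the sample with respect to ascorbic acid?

n(I2) = 0.04327 L × 0.07534 mol/L = 3.260 × 10^-3 mol
n(C6H8O6) = 3.260 × 10^-3 mol (1:1 ratio)
mass of C6H8O6 = 3.260 × 10^-3 × 176.12 g/mol = 0.5741 g
% C6H8O6 = 0.5741 / 0.6372 × 100 = 90.10 %

90.10 %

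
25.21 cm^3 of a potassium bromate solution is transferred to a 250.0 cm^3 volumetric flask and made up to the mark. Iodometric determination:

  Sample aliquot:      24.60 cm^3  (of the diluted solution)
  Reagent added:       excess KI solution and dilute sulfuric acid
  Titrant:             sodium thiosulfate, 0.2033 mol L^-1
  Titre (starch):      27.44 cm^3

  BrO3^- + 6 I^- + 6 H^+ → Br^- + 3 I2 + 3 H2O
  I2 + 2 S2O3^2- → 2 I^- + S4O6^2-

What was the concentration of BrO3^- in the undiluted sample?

0.3748 mol/L

n(S2O3^2-) = 0.02744 × 0.2033 = 5.579 × 10^-3 mol
n(I2) = n(S2O3^2-)/2 = 2.789 × 10^-3 mol
From the 1:3 ratio, n(BrO3^-) in the aliquot = 1/3 × 2.789 × 10^-3 = 9.298 × 10^-4 mol
[BrO3^-]_dilute = 9.298 × 10^-4 / 0.02460 = 0.03780 mol/L
[BrO3^-]_original = 0.03780 × 250.0/25.21 = 0.3748 mol/L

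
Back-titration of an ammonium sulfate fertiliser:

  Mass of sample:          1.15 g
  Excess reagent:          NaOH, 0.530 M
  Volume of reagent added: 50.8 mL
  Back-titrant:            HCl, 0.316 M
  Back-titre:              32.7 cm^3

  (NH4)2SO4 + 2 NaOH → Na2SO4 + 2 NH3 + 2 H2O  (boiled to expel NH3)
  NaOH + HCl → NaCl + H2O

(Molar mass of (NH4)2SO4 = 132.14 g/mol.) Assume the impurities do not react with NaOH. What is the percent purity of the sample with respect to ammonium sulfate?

95.3 %

n(NaOH) added = 0.0508 × 0.530 = 0.0269 mol
n(HCl) used in back-titration = 0.0327 × 0.316 = 0.0103 mol
n(NaOH) left over = 0.0103 mol (1:1 ratio)
n(NaOH) consumed by analyte = 0.0269 − 0.0103 = 0.0166 mol
From the 1:2 ratio, n((NH4)2SO4) = 1/2 × 0.0166 = 8.30 × 10^-3 mol
mass of (NH4)2SO4 = 8.30 × 10^-3 × 132.14 = 1.10 g
% (NH4)2SO4 = 1.10 / 1.15 × 100 = 95.3 %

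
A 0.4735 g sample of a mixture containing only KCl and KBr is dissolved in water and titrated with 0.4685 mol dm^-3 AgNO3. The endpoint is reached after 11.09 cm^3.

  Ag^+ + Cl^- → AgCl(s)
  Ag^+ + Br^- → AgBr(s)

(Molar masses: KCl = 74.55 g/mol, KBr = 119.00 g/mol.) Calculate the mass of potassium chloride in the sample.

0.2428 g

n(AgNO3) = 0.01109 × 0.4685 = 5.196 × 10^-3 mol
Let x = n(KCl), y = n(KBr).
Titrant: 1x + 1y = 5.196 × 10^-3;  mass: 74.55x + 119.00y = 0.4735
Solving, x = 3.257 × 10^-3 mol, y = 1.938 × 10^-3 mol
mass of KCl = 3.257 × 10^-3 × 74.55 = 0.2428 g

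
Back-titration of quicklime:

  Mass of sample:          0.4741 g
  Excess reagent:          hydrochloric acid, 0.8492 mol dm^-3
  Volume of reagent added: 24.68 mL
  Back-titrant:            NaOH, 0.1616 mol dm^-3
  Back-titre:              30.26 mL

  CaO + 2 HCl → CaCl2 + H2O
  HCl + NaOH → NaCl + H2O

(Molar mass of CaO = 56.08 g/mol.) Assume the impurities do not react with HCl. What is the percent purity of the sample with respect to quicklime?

n(HCl) added = 0.02468 × 0.8492 = 0.02096 mol
n(NaOH) used in back-titration = 0.03026 × 0.1616 = 4.890 × 10^-3 mol
n(HCl) left over = 4.890 × 10^-3 mol (1:1 ratio)
n(HCl) consumed by analyte = 0.02096 − 4.890 × 10^-3 = 0.01607 mol
From the 1:2 ratio, n(CaO) = 1/2 × 0.01607 = 8.034 × 10^-3 mol
mass of CaO = 8.034 × 10^-3 × 56.08 = 0.4506 g
% CaO = 0.4506 / 0.4741 × 100 = 95.03 %

95.03 %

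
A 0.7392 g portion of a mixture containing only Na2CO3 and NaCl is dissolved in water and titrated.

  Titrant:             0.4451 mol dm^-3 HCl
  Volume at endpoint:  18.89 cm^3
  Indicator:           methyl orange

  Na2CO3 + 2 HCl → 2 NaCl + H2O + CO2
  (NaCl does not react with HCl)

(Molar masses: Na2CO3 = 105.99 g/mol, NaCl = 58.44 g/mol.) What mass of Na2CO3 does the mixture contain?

0.4456 g

n(HCl) = 0.01889 × 0.4451 = 8.408 × 10^-3 mol
Let x = n(Na2CO3), y = n(NaCl).
Titrant: 2x = 8.408 × 10^-3;  mass: 105.99x + 58.44y = 0.7392
Solving, x = 4.204 × 10^-3 mol, y = 5.024 × 10^-3 mol
mass of Na2CO3 = 4.204 × 10^-3 × 105.99 = 0.4456 g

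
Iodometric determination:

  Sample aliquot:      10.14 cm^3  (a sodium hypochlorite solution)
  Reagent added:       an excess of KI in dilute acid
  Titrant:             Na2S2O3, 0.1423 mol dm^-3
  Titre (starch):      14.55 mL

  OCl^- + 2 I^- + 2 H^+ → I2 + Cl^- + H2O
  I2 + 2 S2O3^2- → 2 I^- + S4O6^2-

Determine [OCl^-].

n(S2O3^2-) = 0.01455 × 0.1423 = 2.070 × 10^-3 mol
n(I2) = n(S2O3^2-)/2 = 1.035 × 10^-3 mol
n(OCl^-) in the aliquot = 1.035 × 10^-3 mol (1:1 ratio)
[OCl^-] = 1.035 × 10^-3 / 0.01014 = 0.1021 mol/L

0.1021 mol/L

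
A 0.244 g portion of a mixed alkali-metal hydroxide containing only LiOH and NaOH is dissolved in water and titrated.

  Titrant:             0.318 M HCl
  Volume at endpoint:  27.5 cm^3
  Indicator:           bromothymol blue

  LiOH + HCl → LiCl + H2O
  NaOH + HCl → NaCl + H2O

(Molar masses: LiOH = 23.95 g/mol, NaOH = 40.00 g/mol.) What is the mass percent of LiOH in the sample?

n(HCl) = 0.0275 × 0.318 = 8.75 × 10^-3 mol
Let x = n(LiOH), y = n(NaOH).
Titrant: 1x + 1y = 8.75 × 10^-3;  mass: 23.95x + 40.00y = 0.244
Solving, x = 6.59 × 10^-3 mol, y = 2.15 × 10^-3 mol
mass of LiOH = 6.59 × 10^-3 × 23.95 = 0.158 g
% LiOH = 0.158 / 0.244 × 100 = 64.7 %

64.7 %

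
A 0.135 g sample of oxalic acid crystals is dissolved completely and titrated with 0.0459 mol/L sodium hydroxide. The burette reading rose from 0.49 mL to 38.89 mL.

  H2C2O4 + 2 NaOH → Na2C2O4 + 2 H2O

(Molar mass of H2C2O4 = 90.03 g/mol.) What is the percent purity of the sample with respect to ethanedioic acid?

n(NaOH) = 0.0384 L × 0.0459 mol/L = 1.76 × 10^-3 mol
From the 1:2 ratio, n(H2C2O4) = 1/2 × 1.76 × 10^-3 = 8.81 × 10^-4 mol
mass of H2C2O4 = 8.81 × 10^-4 × 90.03 g/mol = 0.0793 g
% H2C2O4 = 0.0793 / 0.135 × 100 = 58.8 %

58.8 %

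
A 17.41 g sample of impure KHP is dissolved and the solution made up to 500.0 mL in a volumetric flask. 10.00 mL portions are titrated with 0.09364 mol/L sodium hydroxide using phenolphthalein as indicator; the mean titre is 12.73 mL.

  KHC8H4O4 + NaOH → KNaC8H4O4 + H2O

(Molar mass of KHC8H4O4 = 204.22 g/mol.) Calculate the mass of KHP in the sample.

12.17 g

n(NaOH) per titration = 0.01273 × 0.09364 = 1.192 × 10^-3 mol
n(KHC8H4O4) in each aliquot = 1.192 × 10^-3 mol (1:1 ratio)
n(KHC8H4O4) in the whole flask = 1.192 × 10^-3 × 500.0/10.00 = 0.05960 mol
mass of KHC8H4O4 = 0.05960 × 204.22 = 12.17 g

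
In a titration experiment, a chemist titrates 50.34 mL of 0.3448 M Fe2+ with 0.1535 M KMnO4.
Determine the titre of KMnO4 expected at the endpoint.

22.62 mL

MnO4^- + 5 Fe^2+ + 8 H^+ → Mn^2+ + 5 Fe^3+ + 4 H2O
n(Fe2+) = 0.05034 L × 0.3448 mol/L = 0.01736 mol
From the 1:5 stoichiometry, n(KMnO4) = 1/5 × 0.01736 = 3.471 × 10^-3 mol
V(KMnO4) = 3.471 × 10^-3 mol / 0.1535 mol/L = 0.02262 L = 22.62 mL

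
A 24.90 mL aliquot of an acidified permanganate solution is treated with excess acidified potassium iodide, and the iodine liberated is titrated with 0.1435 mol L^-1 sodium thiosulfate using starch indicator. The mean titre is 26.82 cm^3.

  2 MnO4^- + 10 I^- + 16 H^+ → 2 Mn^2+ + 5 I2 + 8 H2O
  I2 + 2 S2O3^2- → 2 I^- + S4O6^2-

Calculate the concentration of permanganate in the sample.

n(S2O3^2-) = 0.02682 × 0.1435 = 3.849 × 10^-3 mol
n(I2) = n(S2O3^2-)/2 = 1.924 × 10^-3 mol
From the 2:5 ratio, n(MnO4^-) in the aliquot = 2/5 × 1.924 × 10^-3 = 7.697 × 10^-4 mol
[MnO4^-] = 7.697 × 10^-4 / 0.02490 = 0.03091 mol/L

0.03091 mol/L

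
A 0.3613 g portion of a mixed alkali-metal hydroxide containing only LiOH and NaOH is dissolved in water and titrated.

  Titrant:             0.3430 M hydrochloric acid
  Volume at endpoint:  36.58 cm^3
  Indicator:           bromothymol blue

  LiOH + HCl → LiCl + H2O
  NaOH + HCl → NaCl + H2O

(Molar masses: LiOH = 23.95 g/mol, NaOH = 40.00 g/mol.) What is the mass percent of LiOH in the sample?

n(HCl) = 0.03658 × 0.3430 = 0.01255 mol
Let x = n(LiOH), y = n(NaOH).
Titrant: 1x + 1y = 0.01255;  mass: 23.95x + 40.00y = 0.3613
Solving, x = 8.759 × 10^-3 mol, y = 3.788 × 10^-3 mol
mass of LiOH = 8.759 × 10^-3 × 23.95 = 0.2098 g
% LiOH = 0.2098 / 0.3613 × 100 = 58.06 %

58.06 %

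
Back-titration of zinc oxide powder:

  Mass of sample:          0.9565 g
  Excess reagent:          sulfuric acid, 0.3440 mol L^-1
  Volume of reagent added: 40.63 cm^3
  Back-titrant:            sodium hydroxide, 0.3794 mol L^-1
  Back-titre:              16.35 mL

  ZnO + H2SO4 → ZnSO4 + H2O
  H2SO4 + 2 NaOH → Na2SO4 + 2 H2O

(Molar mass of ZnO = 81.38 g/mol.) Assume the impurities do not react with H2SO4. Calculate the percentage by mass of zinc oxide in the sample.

92.53 %

n(H2SO4) added = 0.04063 × 0.3440 = 0.01398 mol
n(NaOH) used in back-titration = 0.01635 × 0.3794 = 6.203 × 10^-3 mol
From the 1:2 ratio, n(H2SO4) left over = 1/2 × 6.203 × 10^-3 = 3.102 × 10^-3 mol
n(H2SO4) consumed by analyte = 0.01398 − 3.102 × 10^-3 = 0.01088 mol
n(ZnO) = 0.01088 mol (1:1 ratio)
mass of ZnO = 0.01088 × 81.38 = 0.8850 g
% ZnO = 0.8850 / 0.9565 × 100 = 92.53 %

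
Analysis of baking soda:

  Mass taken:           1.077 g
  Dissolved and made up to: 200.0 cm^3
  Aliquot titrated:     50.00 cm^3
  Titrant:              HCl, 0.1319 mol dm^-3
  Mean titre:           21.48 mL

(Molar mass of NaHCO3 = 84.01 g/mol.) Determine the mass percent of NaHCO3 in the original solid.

88.40 %

NaHCO3 + HCl → NaCl + H2O + CO2
n(HCl) per titration = 0.02148 × 0.1319 = 2.833 × 10^-3 mol
n(NaHCO3) in each aliquot = 2.833 × 10^-3 mol (1:1 ratio)
n(NaHCO3) in the whole flask = 2.833 × 10^-3 × 200.0/50.00 = 0.01133 mol
mass of NaHCO3 = 0.01133 × 84.01 = 0.9521 g
% NaHCO3 = 0.9521 / 1.077 × 100 = 88.40 %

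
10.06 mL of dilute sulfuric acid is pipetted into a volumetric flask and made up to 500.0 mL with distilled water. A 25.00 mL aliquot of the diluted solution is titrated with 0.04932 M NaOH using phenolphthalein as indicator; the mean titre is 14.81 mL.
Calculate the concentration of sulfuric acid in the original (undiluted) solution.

0.7261 M

H2SO4 + 2 NaOH → Na2SO4 + 2 H2O
n(NaOH) = 0.01481 × 0.04932 = 7.304 × 10^-4 mol
From the 1:2 ratio, n(H2SO4) in the aliquot = 1/2 × 7.304 × 10^-4 = 3.652 × 10^-4 mol
[H2SO4]_dilute = 3.652 × 10^-4 / 0.02500 = 0.01461 mol/L
Dilution factor = 500.0 / 10.06 = 49.70
[H2SO4]_stock = 0.01461 × 49.70 = 0.7261 mol/L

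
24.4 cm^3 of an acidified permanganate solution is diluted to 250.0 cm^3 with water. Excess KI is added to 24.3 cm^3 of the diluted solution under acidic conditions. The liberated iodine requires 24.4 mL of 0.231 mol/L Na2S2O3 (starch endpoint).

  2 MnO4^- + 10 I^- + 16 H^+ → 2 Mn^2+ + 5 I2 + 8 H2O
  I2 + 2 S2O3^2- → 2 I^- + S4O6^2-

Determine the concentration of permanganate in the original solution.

0.475 mol/L

n(S2O3^2-) = 0.0244 × 0.231 = 5.64 × 10^-3 mol
n(I2) = n(S2O3^2-)/2 = 2.82 × 10^-3 mol
From the 2:5 ratio, n(MnO4^-) in the aliquot = 2/5 × 2.82 × 10^-3 = 1.13 × 10^-3 mol
[MnO4^-]_dilute = 1.13 × 10^-3 / 0.0243 = 0.0464 mol/L
[MnO4^-]_original = 0.0464 × 250.0/24.4 = 0.475 mol/L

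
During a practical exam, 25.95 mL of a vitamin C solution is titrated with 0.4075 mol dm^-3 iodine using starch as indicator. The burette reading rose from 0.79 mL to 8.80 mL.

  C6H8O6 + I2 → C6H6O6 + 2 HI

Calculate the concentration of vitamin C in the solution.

n(I2) = 0.008010 L × 0.4075 mol/L = 3.264 × 10^-3 mol
n(C6H8O6) = 3.264 × 10^-3 mol (1:1 mole ratio)
[C6H8O6] = 3.264 × 10^-3 mol / 0.02595 L = 0.1258 mol/L

0.1258 mol/L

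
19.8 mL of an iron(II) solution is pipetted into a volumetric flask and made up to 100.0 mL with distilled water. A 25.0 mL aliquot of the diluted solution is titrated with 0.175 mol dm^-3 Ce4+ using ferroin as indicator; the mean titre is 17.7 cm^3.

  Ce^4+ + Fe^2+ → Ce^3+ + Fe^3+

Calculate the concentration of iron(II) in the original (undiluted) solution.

0.626 mol/L

n(Ce4+) = 0.0177 × 0.175 = 3.10 × 10^-3 mol
n(Fe2+) in the aliquot = 3.10 × 10^-3 mol (1:1 ratio)
[Fe2+]_dilute = 3.10 × 10^-3 / 0.0250 = 0.124 mol/L
Dilution factor = 100.0 / 19.8 = 5.051
[Fe2+]_stock = 0.124 × 5.051 = 0.626 mol/L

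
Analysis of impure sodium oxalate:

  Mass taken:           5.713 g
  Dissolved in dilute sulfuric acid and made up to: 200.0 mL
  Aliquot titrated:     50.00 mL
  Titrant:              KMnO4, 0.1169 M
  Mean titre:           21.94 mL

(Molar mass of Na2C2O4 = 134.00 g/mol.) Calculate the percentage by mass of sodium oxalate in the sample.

2 MnO4^- + 5 C2O4^2- + 16 H^+ → 2 Mn^2+ + 10 CO2 + 8 H2O
n(KMnO4) per titration = 0.02194 × 0.1169 = 2.565 × 10^-3 mol
From the 5:2 ratio, n(Na2C2O4) in each aliquot = 5/2 × 2.565 × 10^-3 = 6.412 × 10^-3 mol
n(Na2C2O4) in the whole flask = 6.412 × 10^-3 × 200.0/50.00 = 0.02565 mol
mass of Na2C2O4 = 0.02565 × 134.00 = 3.437 g
% Na2C2O4 = 3.437 / 5.713 × 100 = 60.16 %

60.16 %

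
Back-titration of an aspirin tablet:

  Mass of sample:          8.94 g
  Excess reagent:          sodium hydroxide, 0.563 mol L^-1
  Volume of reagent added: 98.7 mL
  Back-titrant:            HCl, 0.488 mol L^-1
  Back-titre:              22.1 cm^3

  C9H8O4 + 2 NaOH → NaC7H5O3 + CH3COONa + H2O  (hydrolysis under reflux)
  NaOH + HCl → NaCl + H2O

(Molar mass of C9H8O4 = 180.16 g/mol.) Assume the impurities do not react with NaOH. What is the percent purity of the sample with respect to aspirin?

n(NaOH) added = 0.0987 × 0.563 = 0.0556 mol
n(HCl) used in back-titration = 0.0221 × 0.488 = 0.0108 mol
n(NaOH) left over = 0.0108 mol (1:1 ratio)
n(NaOH) consumed by analyte = 0.0556 − 0.0108 = 0.0448 mol
From the 1:2 ratio, n(C9H8O4) = 1/2 × 0.0448 = 0.0224 mol
mass of C9H8O4 = 0.0224 × 180.16 = 4.03 g
% C9H8O4 = 4.03 / 8.94 × 100 = 45.1 %

45.1 %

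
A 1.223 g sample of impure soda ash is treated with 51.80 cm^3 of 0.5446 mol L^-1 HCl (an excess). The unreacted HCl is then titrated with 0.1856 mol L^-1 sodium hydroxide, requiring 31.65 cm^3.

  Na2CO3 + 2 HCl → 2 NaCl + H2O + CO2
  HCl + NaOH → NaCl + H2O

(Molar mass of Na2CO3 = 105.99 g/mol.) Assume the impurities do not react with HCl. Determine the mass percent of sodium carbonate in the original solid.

n(HCl) added = 0.05180 × 0.5446 = 0.02821 mol
n(NaOH) used in back-titration = 0.03165 × 0.1856 = 5.874 × 10^-3 mol
n(HCl) left over = 5.874 × 10^-3 mol (1:1 ratio)
n(HCl) consumed by analyte = 0.02821 − 5.874 × 10^-3 = 0.02234 mol
From the 1:2 ratio, n(Na2CO3) = 1/2 × 0.02234 = 0.01117 mol
mass of Na2CO3 = 0.01117 × 105.99 = 1.184 g
% Na2CO3 = 1.184 / 1.223 × 100 = 96.79 %

96.79 %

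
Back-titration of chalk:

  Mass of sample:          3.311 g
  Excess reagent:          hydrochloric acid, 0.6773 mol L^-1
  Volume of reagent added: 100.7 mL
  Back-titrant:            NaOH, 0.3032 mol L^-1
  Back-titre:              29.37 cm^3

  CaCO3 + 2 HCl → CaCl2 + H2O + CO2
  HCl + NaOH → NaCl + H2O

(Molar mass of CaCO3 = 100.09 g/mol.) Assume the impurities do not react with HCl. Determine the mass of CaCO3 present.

2.968 g

n(HCl) added = 0.1007 × 0.6773 = 0.06820 mol
n(NaOH) used in back-titration = 0.02937 × 0.3032 = 8.905 × 10^-3 mol
n(HCl) left over = 8.905 × 10^-3 mol (1:1 ratio)
n(HCl) consumed by analyte = 0.06820 − 8.905 × 10^-3 = 0.05930 mol
From the 1:2 ratio, n(CaCO3) = 1/2 × 0.05930 = 0.02965 mol
mass of CaCO3 = 0.02965 × 100.09 = 2.968 g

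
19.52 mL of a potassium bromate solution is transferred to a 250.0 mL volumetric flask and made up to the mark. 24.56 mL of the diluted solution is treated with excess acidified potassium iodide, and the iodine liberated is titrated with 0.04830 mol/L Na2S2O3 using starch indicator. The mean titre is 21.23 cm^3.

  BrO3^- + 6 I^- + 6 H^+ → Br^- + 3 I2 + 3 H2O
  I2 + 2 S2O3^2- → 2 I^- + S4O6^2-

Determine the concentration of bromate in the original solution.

0.08912 mol/L

n(S2O3^2-) = 0.02123 × 0.04830 = 1.025 × 10^-3 mol
n(I2) = n(S2O3^2-)/2 = 5.127 × 10^-4 mol
From the 1:3 ratio, n(BrO3^-) in the aliquot = 1/3 × 5.127 × 10^-4 = 1.709 × 10^-4 mol
[BrO3^-]_dilute = 1.709 × 10^-4 / 0.02456 = 0.006959 mol/L
[BrO3^-]_original = 0.006959 × 250.0/19.52 = 0.08912 mol/L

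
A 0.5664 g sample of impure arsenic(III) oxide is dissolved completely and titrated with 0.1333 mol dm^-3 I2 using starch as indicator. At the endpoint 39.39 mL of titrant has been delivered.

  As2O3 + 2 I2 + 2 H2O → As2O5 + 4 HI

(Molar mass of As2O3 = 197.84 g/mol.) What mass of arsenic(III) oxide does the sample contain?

0.5194 g

n(I2) = 0.03939 L × 0.1333 mol/L = 5.251 × 10^-3 mol
From the 1:2 ratio, n(As2O3) = 1/2 × 5.251 × 10^-3 = 2.625 × 10^-3 mol
mass of As2O3 = 2.625 × 10^-3 × 197.84 g/mol = 0.5194 g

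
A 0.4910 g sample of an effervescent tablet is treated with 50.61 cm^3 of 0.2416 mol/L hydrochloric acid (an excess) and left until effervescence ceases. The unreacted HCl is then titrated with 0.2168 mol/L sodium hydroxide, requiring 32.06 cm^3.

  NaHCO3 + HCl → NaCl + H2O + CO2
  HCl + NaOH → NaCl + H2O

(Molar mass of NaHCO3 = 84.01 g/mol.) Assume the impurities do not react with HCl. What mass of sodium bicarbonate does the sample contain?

n(HCl) added = 0.05061 × 0.2416 = 0.01223 mol
n(NaOH) used in back-titration = 0.03206 × 0.2168 = 6.951 × 10^-3 mol
n(HCl) left over = 6.951 × 10^-3 mol (1:1 ratio)
n(HCl) consumed by analyte = 0.01223 − 6.951 × 10^-3 = 5.277 × 10^-3 mol
n(NaHCO3) = 5.277 × 10^-3 mol (1:1 ratio)
mass of NaHCO3 = 5.277 × 10^-3 × 84.01 = 0.4433 g

0.4433 g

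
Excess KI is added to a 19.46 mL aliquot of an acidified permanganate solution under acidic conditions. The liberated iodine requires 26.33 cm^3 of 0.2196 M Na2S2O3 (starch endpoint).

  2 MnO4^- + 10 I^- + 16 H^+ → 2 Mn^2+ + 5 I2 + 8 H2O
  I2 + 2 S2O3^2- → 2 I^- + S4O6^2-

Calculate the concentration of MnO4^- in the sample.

n(S2O3^2-) = 0.02633 × 0.2196 = 5.782 × 10^-3 mol
n(I2) = n(S2O3^2-)/2 = 2.891 × 10^-3 mol
From the 2:5 ratio, n(MnO4^-) in the aliquot = 2/5 × 2.891 × 10^-3 = 1.156 × 10^-3 mol
[MnO4^-] = 1.156 × 10^-3 / 0.01946 = 0.05943 mol/L

0.05943 M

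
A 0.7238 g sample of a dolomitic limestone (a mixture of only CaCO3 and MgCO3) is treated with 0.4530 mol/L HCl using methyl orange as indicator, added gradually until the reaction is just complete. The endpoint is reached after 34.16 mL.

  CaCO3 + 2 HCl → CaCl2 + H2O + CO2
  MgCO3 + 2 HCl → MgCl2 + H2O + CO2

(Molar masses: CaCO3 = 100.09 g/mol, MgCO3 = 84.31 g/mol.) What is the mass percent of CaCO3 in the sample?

n(HCl) = 0.03416 × 0.4530 = 0.01547 mol
Let x = n(CaCO3), y = n(MgCO3).
Titrant: 2x + 2y = 0.01547;  mass: 100.09x + 84.31y = 0.7238
Solving, x = 4.529 × 10^-3 mol, y = 3.208 × 10^-3 mol
mass of CaCO3 = 4.529 × 10^-3 × 100.09 = 0.4533 g
% CaCO3 = 0.4533 / 0.7238 × 100 = 62.63 %

62.63 %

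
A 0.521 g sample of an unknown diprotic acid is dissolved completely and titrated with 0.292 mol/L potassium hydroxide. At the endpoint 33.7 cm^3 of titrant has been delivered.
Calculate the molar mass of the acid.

106 g/mol

n(KOH) = 0.0337 L × 0.292 mol/L = 9.84 × 10^-3 mol
From the 1:2 ratio, n(H2A) = 1/2 × 9.84 × 10^-3 = 4.92 × 10^-3 mol
M = m / n = 0.521 g / 4.92 × 10^-3 mol = 106 g/mol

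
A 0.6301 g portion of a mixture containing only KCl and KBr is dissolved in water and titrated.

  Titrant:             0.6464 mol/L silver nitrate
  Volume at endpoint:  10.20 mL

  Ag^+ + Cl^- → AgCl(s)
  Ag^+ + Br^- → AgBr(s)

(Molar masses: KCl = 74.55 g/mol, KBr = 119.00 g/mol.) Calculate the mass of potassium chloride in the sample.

n(AgNO3) = 0.01020 × 0.6464 = 6.593 × 10^-3 mol
Let x = n(KCl), y = n(KBr).
Titrant: 1x + 1y = 6.593 × 10^-3;  mass: 74.55x + 119.00y = 0.6301
Solving, x = 3.476 × 10^-3 mol, y = 3.117 × 10^-3 mol
mass of KCl = 3.476 × 10^-3 × 74.55 = 0.2591 g

0.2591 g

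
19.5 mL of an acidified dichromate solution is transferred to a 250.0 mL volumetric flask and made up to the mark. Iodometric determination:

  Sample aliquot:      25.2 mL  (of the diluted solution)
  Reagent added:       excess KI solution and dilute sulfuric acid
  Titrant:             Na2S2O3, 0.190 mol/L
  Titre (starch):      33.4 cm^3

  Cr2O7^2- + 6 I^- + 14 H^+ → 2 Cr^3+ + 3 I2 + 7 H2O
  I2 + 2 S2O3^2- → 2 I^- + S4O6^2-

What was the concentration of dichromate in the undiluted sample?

n(S2O3^2-) = 0.0334 × 0.190 = 6.35 × 10^-3 mol
n(I2) = n(S2O3^2-)/2 = 3.17 × 10^-3 mol
From the 1:3 ratio, n(Cr2O7^2-) in the aliquot = 1/3 × 3.17 × 10^-3 = 1.06 × 10^-3 mol
[Cr2O7^2-]_dilute = 1.06 × 10^-3 / 0.0252 = 0.0420 mol/L
[Cr2O7^2-]_original = 0.0420 × 250.0/19.5 = 0.538 mol/L

0.538 mol/L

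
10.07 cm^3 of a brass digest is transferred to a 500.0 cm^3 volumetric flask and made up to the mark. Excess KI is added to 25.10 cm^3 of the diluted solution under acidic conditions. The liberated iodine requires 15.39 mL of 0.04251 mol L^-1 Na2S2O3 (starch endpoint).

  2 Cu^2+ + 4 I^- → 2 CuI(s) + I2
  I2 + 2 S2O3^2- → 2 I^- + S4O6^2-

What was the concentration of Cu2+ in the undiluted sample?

n(S2O3^2-) = 0.01539 × 0.04251 = 6.542 × 10^-4 mol
n(I2) = n(S2O3^2-)/2 = 3.271 × 10^-4 mol
From the 2:1 ratio, n(Cu2+) in the aliquot = 2/1 × 3.271 × 10^-4 = 6.542 × 10^-4 mol
[Cu2+]_dilute = 6.542 × 10^-4 / 0.02510 = 0.02606 mol/L
[Cu2+]_original = 0.02606 × 500.0/10.07 = 1.294 mol/L

1.294 mol/L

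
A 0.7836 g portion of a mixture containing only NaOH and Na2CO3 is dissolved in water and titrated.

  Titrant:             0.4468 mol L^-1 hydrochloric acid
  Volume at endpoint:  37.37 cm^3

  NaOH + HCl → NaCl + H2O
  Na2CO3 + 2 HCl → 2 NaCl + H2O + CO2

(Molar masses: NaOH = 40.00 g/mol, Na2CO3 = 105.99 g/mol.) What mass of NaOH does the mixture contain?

0.3117 g

n(HCl) = 0.03737 × 0.4468 = 0.01670 mol
Let x = n(NaOH), y = n(Na2CO3).
Titrant: 1x + 2y = 0.01670;  mass: 40.00x + 105.99y = 0.7836
Solving, x = 7.792 × 10^-3 mol, y = 4.453 × 10^-3 mol
mass of NaOH = 7.792 × 10^-3 × 40.00 = 0.3117 g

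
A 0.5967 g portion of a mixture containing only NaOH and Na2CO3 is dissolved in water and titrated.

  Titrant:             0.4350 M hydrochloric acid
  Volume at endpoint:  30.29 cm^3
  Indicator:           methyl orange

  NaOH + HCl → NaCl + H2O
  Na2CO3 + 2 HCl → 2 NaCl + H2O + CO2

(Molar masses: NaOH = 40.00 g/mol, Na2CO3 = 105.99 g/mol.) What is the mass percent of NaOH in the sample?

n(HCl) = 0.03029 × 0.4350 = 0.01318 mol
Let x = n(NaOH), y = n(Na2CO3).
Titrant: 1x + 2y = 0.01318;  mass: 40.00x + 105.99y = 0.5967
Solving, x = 7.816 × 10^-3 mol, y = 2.680 × 10^-3 mol
mass of NaOH = 7.816 × 10^-3 × 40.00 = 0.3126 g
% NaOH = 0.3126 / 0.5967 × 100 = 52.40 %

52.40 %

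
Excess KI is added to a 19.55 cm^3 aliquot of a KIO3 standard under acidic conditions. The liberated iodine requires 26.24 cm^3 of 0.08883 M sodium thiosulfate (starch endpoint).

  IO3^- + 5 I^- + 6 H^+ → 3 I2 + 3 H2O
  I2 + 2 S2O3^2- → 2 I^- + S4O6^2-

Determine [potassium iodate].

0.01987 M

n(S2O3^2-) = 0.02624 × 0.08883 = 2.331 × 10^-3 mol
n(I2) = n(S2O3^2-)/2 = 1.165 × 10^-3 mol
From the 1:3 ratio, n(IO3^-) in the aliquot = 1/3 × 1.165 × 10^-3 = 3.885 × 10^-4 mol
[IO3^-] = 3.885 × 10^-4 / 0.01955 = 0.01987 mol/L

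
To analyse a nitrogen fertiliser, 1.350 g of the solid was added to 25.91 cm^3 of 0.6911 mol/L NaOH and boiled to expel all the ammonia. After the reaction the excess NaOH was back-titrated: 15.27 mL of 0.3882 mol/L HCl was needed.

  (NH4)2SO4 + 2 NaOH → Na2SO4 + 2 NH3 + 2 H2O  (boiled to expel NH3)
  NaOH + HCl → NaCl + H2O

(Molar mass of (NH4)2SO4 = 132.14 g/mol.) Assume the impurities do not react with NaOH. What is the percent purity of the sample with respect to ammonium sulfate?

58.62 %

n(NaOH) added = 0.02591 × 0.6911 = 0.01791 mol
n(HCl) used in back-titration = 0.01527 × 0.3882 = 5.928 × 10^-3 mol
n(NaOH) left over = 5.928 × 10^-3 mol (1:1 ratio)
n(NaOH) consumed by analyte = 0.01791 − 5.928 × 10^-3 = 0.01198 mol
From the 1:2 ratio, n((NH4)2SO4) = 1/2 × 0.01198 = 5.989 × 10^-3 mol
mass of (NH4)2SO4 = 5.989 × 10^-3 × 132.14 = 0.7914 g
% (NH4)2SO4 = 0.7914 / 1.350 × 100 = 58.62 %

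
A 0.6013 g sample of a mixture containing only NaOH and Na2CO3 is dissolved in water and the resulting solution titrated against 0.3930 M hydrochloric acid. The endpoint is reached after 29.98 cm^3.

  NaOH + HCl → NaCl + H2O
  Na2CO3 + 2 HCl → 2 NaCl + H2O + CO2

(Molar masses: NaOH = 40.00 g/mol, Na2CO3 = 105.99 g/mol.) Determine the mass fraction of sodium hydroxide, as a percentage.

n(HCl) = 0.02998 × 0.3930 = 0.01178 mol
Let x = n(NaOH), y = n(Na2CO3).
Titrant: 1x + 2y = 0.01178;  mass: 40.00x + 105.99y = 0.6013
Solving, x = 1.777 × 10^-3 mol, y = 5.002 × 10^-3 mol
mass of NaOH = 1.777 × 10^-3 × 40.00 = 0.07109 g
% NaOH = 0.07109 / 0.6013 × 100 = 11.82 %

11.82 %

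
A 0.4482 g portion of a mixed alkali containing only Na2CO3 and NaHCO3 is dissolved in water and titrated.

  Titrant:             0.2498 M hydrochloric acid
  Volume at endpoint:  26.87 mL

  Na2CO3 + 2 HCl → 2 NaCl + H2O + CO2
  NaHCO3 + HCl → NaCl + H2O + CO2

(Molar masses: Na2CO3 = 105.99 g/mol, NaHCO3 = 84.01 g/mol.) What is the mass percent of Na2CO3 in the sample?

44.10 %

n(HCl) = 0.02687 × 0.2498 = 6.712 × 10^-3 mol
Let x = n(Na2CO3), y = n(NaHCO3).
Titrant: 2x + 1y = 6.712 × 10^-3;  mass: 105.99x + 84.01y = 0.4482
Solving, x = 1.865 × 10^-3 mol, y = 2.982 × 10^-3 mol
mass of Na2CO3 = 1.865 × 10^-3 × 105.99 = 0.1977 g
% Na2CO3 = 0.1977 / 0.4482 × 100 = 44.10 %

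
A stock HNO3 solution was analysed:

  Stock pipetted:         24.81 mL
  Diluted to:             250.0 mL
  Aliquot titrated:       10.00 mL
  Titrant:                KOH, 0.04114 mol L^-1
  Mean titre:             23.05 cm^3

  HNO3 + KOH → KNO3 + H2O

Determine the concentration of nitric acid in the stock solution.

n(KOH) = 0.02305 × 0.04114 = 9.483 × 10^-4 mol
n(HNO3) in the aliquot = 9.483 × 10^-4 mol (1:1 ratio)
[HNO3]_dilute = 9.483 × 10^-4 / 0.01000 = 0.09483 mol/L
Dilution factor = 250.0 / 24.81 = 10.08
[HNO3]_stock = 0.09483 × 10.08 = 0.9555 mol/L

0.9555 mol/L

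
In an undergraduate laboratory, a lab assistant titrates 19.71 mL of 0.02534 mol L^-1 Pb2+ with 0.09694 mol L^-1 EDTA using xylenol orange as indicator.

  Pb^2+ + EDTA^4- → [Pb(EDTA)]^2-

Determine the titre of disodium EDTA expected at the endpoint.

5.152 mL

n(Pb2+) = 0.01971 L × 0.02534 mol/L = 4.995 × 10^-4 mol
n(EDTA) = 4.995 × 10^-4 mol (1:1 stoichiometry)
V(EDTA) = 4.995 × 10^-4 mol / 0.09694 mol/L = 0.005152 L = 5.152 mL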